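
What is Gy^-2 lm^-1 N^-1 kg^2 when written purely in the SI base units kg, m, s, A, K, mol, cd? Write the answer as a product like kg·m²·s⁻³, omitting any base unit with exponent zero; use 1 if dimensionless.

kg·m⁻⁵·s⁶·cd⁻¹

Gy = J/kg (absorbed dose = energy per mass),
    = m²·s⁻².
So Gy⁻² = m⁻⁴·s⁴.
lm = cd·sr = cd (luminous flux; sr is dimensionless).
So lm⁻¹ = cd⁻¹.
N = kg·m/s² = kg·m·s⁻² (force = mass × acceleration).
So N⁻¹ = kg⁻¹·m⁻¹·s².
Combining: Gy⁻²·lm⁻¹·N⁻¹·kg² = (m⁻⁴·s⁴) · cd⁻¹ · (kg⁻¹·m⁻¹·s²) · kg² = kg·m⁻⁵·s⁶·cd⁻¹.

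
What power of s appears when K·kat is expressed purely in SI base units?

kat = mol/s = s⁻¹·mol (catalytic activity).
Combining: K·kat = K · (s⁻¹·mol) = s⁻¹·K·mol.
The exponent of s is -1.

-1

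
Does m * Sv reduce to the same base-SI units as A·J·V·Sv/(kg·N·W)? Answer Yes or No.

No

Left side:
  Sv = J/kg (equivalent dose = energy per mass),
      = m²·s⁻².
  Combining: m·Sv = m · (m²·s⁻²) = m³·s⁻².
Right side:
  J = N·m (work = force × distance),
      = kg·m²·s⁻².
  V = W/A (potential = power per current),
      = kg·m²·s⁻³·A⁻¹.
  N = kg·m/s² = kg·m·s⁻² (force = mass × acceleration).
  So N⁻¹ = kg⁻¹·m⁻¹·s².
  Sv = J/kg (equivalent dose = energy per mass),
      = m²·s⁻².
  W = J/s (power = energy per time),
      = kg·m²·s⁻³.
  So W⁻¹ = kg⁻¹·m⁻²·s³.
  Combining: kg⁻¹·A·J·V·N⁻¹·Sv·W⁻¹ = kg⁻¹ · A · (kg·m²·s⁻²) · (kg·m²·s⁻³·A⁻¹) · (kg⁻¹·m⁻¹·s²) · (m²·s⁻²) · (kg⁻¹·m⁻²·s³) = kg⁻¹·m³·s⁻².
Left is m³·s⁻²; right is kg⁻¹·m³·s⁻² — different.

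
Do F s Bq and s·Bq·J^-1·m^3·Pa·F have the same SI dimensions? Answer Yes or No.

Left side:
  F = kg⁻¹·m⁻²·s⁴·A².
  Bq = s⁻¹.
  Combining: F·s·Bq = (kg⁻¹·m⁻²·s⁴·A²) · s · s⁻¹ = kg⁻¹·m⁻²·s⁴·A².
Right side:
  Bq = s⁻¹.
  J = kg·m²·s⁻².
  So J⁻¹ = kg⁻¹·m⁻²·s².
  Pa = kg·m⁻¹·s⁻².
  F = kg⁻¹·m⁻²·s⁴·A².
  Combining: s·Bq·J⁻¹·m³·Pa·F = s · s⁻¹ · (kg⁻¹·m⁻²·s²) · m³ · (kg·m⁻¹·s⁻²) · (kg⁻¹·m⁻²·s⁴·A²) = kg⁻¹·m⁻²·s⁴·A².
Both reduce to kg⁻¹·m⁻²·s⁴·A².

Yes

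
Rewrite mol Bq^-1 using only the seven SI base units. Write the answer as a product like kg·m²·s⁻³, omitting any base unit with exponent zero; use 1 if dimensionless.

s·mol

Bq = s⁻¹.
So Bq⁻¹ = s.
Combining: mol·Bq⁻¹ = mol · s = s·mol.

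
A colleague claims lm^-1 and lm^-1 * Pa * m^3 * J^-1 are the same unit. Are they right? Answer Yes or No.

Left side:
  lm = cd.
  So lm⁻¹ = cd⁻¹.
Right side:
  lm = cd·sr = cd (luminous flux; sr is dimensionless).
  So lm⁻¹ = cd⁻¹.
  Pa = N/m² (pressure = force per area),
      = kg·m⁻¹·s⁻².
  J = N·m (work = force × distance),
      = kg·m²·s⁻².
  So J⁻¹ = kg⁻¹·m⁻²·s².
  Combining: lm⁻¹·Pa·m³·J⁻¹ = cd⁻¹ · (kg·m⁻¹·s⁻²) · m³ · (kg⁻¹·m⁻²·s²) = cd⁻¹.
Both reduce to cd⁻¹.

Yes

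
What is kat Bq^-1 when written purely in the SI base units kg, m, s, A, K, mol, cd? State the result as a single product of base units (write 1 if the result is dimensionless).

mol

kat = mol/s = s⁻¹·mol (catalytic activity).
Bq = 1/s = s⁻¹ (activity is decays per second).
So Bq⁻¹ = s.
Combining: kat·Bq⁻¹ = (s⁻¹·mol) · s = mol.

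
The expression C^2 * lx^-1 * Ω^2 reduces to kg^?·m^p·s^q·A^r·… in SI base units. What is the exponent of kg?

2

C = A·s = s·A (charge = current × time).
So C² = s²·A².
lx = lm/m² (illuminance = luminous flux per area),
    = m⁻²·cd.
So lx⁻¹ = m²·cd⁻¹.
Ω = V/A (resistance = voltage per current),
    = kg·m²·s⁻³·A⁻².
So Ω² = kg²·m⁴·s⁻⁶·A⁻⁴.
Combining: C²·lx⁻¹·Ω² = (s²·A²) · (m²·cd⁻¹) · (kg²·m⁴·s⁻⁶·A⁻⁴) = kg²·m⁶·s⁻⁴·A⁻²·cd⁻¹.
The exponent of kg is 2.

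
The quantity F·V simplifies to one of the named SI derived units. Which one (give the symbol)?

C

F = kg⁻¹·m⁻²·s⁴·A².
V = kg·m²·s⁻³·A⁻¹.
Combining: F·V = (kg⁻¹·m⁻²·s⁴·A²) · (kg·m²·s⁻³·A⁻¹) = s·A.
s·A is the base-SI form of the coulomb.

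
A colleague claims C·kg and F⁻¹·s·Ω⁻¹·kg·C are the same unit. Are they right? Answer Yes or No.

Left side:
  C = s·A.
  Combining: C·kg = (s·A) · kg = kg·s·A.
Right side:
  F = kg⁻¹·m⁻²·s⁴·A².
  So F⁻¹ = kg·m²·s⁻⁴·A⁻².
  Ω = kg·m²·s⁻³·A⁻².
  So Ω⁻¹ = kg⁻¹·m⁻²·s³·A².
  C = s·A.
  Combining: F⁻¹·s·Ω⁻¹·kg·C = (kg·m²·s⁻⁴·A⁻²) · s · (kg⁻¹·m⁻²·s³·A²) · kg · (s·A) = kg·s·A.
Both reduce to kg·s·A.

Yes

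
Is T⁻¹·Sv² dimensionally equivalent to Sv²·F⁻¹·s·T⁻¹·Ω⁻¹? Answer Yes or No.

Left side:
  T = Wb/m² (flux density = flux per area),
      = kg·s⁻²·A⁻¹.
  So T⁻¹ = kg⁻¹·s²·A.
  Sv = J/kg (equivalent dose = energy per mass),
      = m²·s⁻².
  So Sv² = m⁴·s⁻⁴.
  Combining: T⁻¹·Sv² = (kg⁻¹·s²·A) · (m⁴·s⁻⁴) = kg⁻¹·m⁴·s⁻²·A.
Right side:
  Sv = J/kg (equivalent dose = energy per mass),
      = m²·s⁻².
  So Sv² = m⁴·s⁻⁴.
  F = C/V (capacitance = charge per voltage),
      = A·s/(kg·m²·s⁻³·A⁻¹) (substituting C and V),
      = kg⁻¹·m⁻²·s⁴·A².
  So F⁻¹ = kg·m²·s⁻⁴·A⁻².
  T = Wb/m² (flux density = flux per area),
      = kg·s⁻²·A⁻¹.
  So T⁻¹ = kg⁻¹·s²·A.
  Ω = V/A (resistance = voltage per current),
      = kg·m²·s⁻³·A⁻².
  So Ω⁻¹ = kg⁻¹·m⁻²·s³·A².
  Combining: Sv²·F⁻¹·s·T⁻¹·Ω⁻¹ = (m⁴·s⁻⁴) · (kg·m²·s⁻⁴·A⁻²) · s · (kg⁻¹·s²·A) · (kg⁻¹·m⁻²·s³·A²) = kg⁻¹·m⁴·s⁻²·A.
Both reduce to kg⁻¹·m⁴·s⁻²·A.

Yes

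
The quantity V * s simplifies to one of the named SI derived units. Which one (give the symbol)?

V = W/A (potential = power per current),
    = kg·m²·s⁻³·A⁻¹.
Combining: V·s = (kg·m²·s⁻³·A⁻¹) · s = kg·m²·s⁻²·A⁻¹.
kg·m²·s⁻²·A⁻¹ is the base-SI form of the weber.

Wb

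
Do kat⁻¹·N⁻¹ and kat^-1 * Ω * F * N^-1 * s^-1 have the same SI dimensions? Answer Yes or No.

Left side:
  kat = s⁻¹·mol.
  So kat⁻¹ = s·mol⁻¹.
  N = kg·m·s⁻².
  So N⁻¹ = kg⁻¹·m⁻¹·s².
  Combining: kat⁻¹·N⁻¹ = (s·mol⁻¹) · (kg⁻¹·m⁻¹·s²) = kg⁻¹·m⁻¹·s³·mol⁻¹.
Right side:
  kat = mol/s = s⁻¹·mol (catalytic activity).
  So kat⁻¹ = s·mol⁻¹.
  Ω = V/A (resistance = voltage per current),
      = kg·m²·s⁻³·A⁻².
  F = C/V (capacitance = charge per voltage),
      = A·s/(kg·m²·s⁻³·A⁻¹) (substituting C and V),
      = kg⁻¹·m⁻²·s⁴·A².
  N = kg·m/s² = kg·m·s⁻² (force = mass × acceleration).
  So N⁻¹ = kg⁻¹·m⁻¹·s².
  Combining: kat⁻¹·Ω·F·N⁻¹·s⁻¹ = (s·mol⁻¹) · (kg·m²·s⁻³·A⁻²) · (kg⁻¹·m⁻²·s⁴·A²) · (kg⁻¹·m⁻¹·s²) · s⁻¹ = kg⁻¹·m⁻¹·s³·mol⁻¹.
Both reduce to kg⁻¹·m⁻¹·s³·mol⁻¹.

Yes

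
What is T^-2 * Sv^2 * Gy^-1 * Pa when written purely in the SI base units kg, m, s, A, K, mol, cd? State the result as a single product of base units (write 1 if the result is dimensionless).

T = Wb/m² (flux density = flux per area),
    = kg·s⁻²·A⁻¹.
So T⁻² = kg⁻²·s⁴·A².
Sv = J/kg (equivalent dose = energy per mass),
    = m²·s⁻².
So Sv² = m⁴·s⁻⁴.
Gy = J/kg (absorbed dose = energy per mass),
    = m²·s⁻².
So Gy⁻¹ = m⁻²·s².
Pa = N/m² (pressure = force per area),
    = kg·m⁻¹·s⁻².
Combining: T⁻²·Sv²·Gy⁻¹·Pa = (kg⁻²·s⁴·A²) · (m⁴·s⁻⁴) · (m⁻²·s²) · (kg·m⁻¹·s⁻²) = kg⁻¹·m·A².

kg⁻¹·m·A²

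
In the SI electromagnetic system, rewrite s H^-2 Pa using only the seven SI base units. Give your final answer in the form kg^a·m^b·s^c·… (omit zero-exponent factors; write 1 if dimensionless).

kg⁻¹·m⁻⁵·s³·A⁴

H = Wb/A (inductance = flux per current),
    = kg·m²·s⁻²·A⁻².
So H⁻² = kg⁻²·m⁻⁴·s⁴·A⁴.
Pa = N/m² (pressure = force per area),
    = kg·m⁻¹·s⁻².
Combining: s·H⁻²·Pa = s · (kg⁻²·m⁻⁴·s⁴·A⁴) · (kg·m⁻¹·s⁻²) = kg⁻¹·m⁻⁵·s³·A⁴.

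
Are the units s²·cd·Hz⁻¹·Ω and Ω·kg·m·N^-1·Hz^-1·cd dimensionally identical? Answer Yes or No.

Left side:
  Hz = 1/s = s⁻¹ (frequency is cycles per second).
  So Hz⁻¹ = s.
  Ω = V/A (resistance = voltage per current),
      = kg·m²·s⁻³·A⁻².
  Combining: s²·cd·Hz⁻¹·Ω = s² · cd · s · (kg·m²·s⁻³·A⁻²) = kg·m²·A⁻²·cd.
Right side:
  Ω = kg·m²·s⁻³·A⁻².
  N = kg·m·s⁻².
  So N⁻¹ = kg⁻¹·m⁻¹·s².
  Hz = s⁻¹.
  So Hz⁻¹ = s.
  Combining: Ω·kg·m·N⁻¹·Hz⁻¹·cd = (kg·m²·s⁻³·A⁻²) · kg · m · (kg⁻¹·m⁻¹·s²) · s · cd = kg·m²·A⁻²·cd.
Both reduce to kg·m²·A⁻²·cd.

Yes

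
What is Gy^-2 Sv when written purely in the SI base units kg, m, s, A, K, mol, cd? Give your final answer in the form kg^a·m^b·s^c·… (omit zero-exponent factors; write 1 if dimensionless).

m⁻²·s²

Gy = J/kg (absorbed dose = energy per mass),
    = m²·s⁻².
So Gy⁻² = m⁻⁴·s⁴.
Sv = J/kg (equivalent dose = energy per mass),
    = m²·s⁻².
Combining: Gy⁻²·Sv = (m⁻⁴·s⁴) · (m²·s⁻²) = m⁻²·s².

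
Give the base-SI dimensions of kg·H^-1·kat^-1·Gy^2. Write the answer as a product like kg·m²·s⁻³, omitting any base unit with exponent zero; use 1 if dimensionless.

m²·s⁻¹·A²·mol⁻¹

H = kg·m²·s⁻²·A⁻².
So H⁻¹ = kg⁻¹·m⁻²·s²·A².
kat = s⁻¹·mol.
So kat⁻¹ = s·mol⁻¹.
Gy = m²·s⁻².
So Gy² = m⁴·s⁻⁴.
Combining: kg·H⁻¹·kat⁻¹·Gy² = kg · (kg⁻¹·m⁻²·s²·A²) · (s·mol⁻¹) · (m⁴·s⁻⁴) = m²·s⁻¹·A²·mol⁻¹.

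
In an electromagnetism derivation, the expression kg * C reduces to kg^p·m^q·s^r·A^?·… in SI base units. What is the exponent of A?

1

C = A·s = s·A (charge = current × time).
Combining: kg·C = kg · (s·A) = kg·s·A.
The exponent of A is 1.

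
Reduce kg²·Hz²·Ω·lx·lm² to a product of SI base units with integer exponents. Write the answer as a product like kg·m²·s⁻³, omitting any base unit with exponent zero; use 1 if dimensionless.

kg³·s⁻⁵·A⁻²·cd³

Hz = s⁻¹.
So Hz² = s⁻².
Ω = kg·m²·s⁻³·A⁻².
lx = m⁻²·cd.
lm = cd.
So lm² = cd².
Combining: kg²·Hz²·Ω·lx·lm² = kg² · s⁻² · (kg·m²·s⁻³·A⁻²) · (m⁻²·cd) · cd² = kg³·s⁻⁵·A⁻²·cd³.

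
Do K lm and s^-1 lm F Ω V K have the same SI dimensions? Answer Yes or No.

Left side:
  lm = cd·sr = cd (luminous flux; sr is dimensionless).
  Combining: K·lm = K · cd = K·cd.
Right side:
  lm = cd.
  F = kg⁻¹·m⁻²·s⁴·A².
  Ω = kg·m²·s⁻³·A⁻².
  V = kg·m²·s⁻³·A⁻¹.
  Combining: s⁻¹·lm·F·Ω·V·K = s⁻¹ · cd · (kg⁻¹·m⁻²·s⁴·A²) · (kg·m²·s⁻³·A⁻²) · (kg·m²·s⁻³·A⁻¹) · K = kg·m²·s⁻³·A⁻¹·K·cd.
Left is K·cd; right is kg·m²·s⁻³·A⁻¹·K·cd — different.

No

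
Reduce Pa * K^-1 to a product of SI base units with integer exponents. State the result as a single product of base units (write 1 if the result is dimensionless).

kg·m⁻¹·s⁻²·K⁻¹

Pa = N/m² (pressure = force per area),
    = kg·m⁻¹·s⁻².
Combining: Pa·K⁻¹ = (kg·m⁻¹·s⁻²) · K⁻¹ = kg·m⁻¹·s⁻²·K⁻¹.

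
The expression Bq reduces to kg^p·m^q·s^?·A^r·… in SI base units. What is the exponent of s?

-1

Bq = 1/s = s⁻¹ (activity is decays per second).
The exponent of s is -1.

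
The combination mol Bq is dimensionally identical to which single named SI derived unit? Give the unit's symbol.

kat

Bq = s⁻¹.
Combining: mol·Bq = mol · s⁻¹ = s⁻¹·mol.
s⁻¹·mol is the base-SI form of the katal.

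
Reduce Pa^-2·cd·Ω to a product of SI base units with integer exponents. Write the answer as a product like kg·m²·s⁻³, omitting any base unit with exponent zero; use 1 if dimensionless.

kg⁻¹·m⁴·s·A⁻²·cd

Pa = kg·m⁻¹·s⁻².
So Pa⁻² = kg⁻²·m²·s⁴.
Ω = kg·m²·s⁻³·A⁻².
Combining: Pa⁻²·cd·Ω = (kg⁻²·m²·s⁴) · cd · (kg·m²·s⁻³·A⁻²) = kg⁻¹·m⁴·s·A⁻²·cd.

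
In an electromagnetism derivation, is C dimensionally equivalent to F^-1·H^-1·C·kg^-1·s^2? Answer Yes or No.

No

Left side:
  C = A·s = s·A (charge = current × time).
Right side:
  F = C/V (capacitance = charge per voltage),
      = A·s/(kg·m²·s⁻³·A⁻¹) (substituting C and V),
      = kg⁻¹·m⁻²·s⁴·A².
  So F⁻¹ = kg·m²·s⁻⁴·A⁻².
  H = Wb/A (inductance = flux per current),
      = kg·m²·s⁻²·A⁻².
  So H⁻¹ = kg⁻¹·m⁻²·s²·A².
  C = A·s = s·A (charge = current × time).
  Combining: F⁻¹·H⁻¹·C·kg⁻¹·s² = (kg·m²·s⁻⁴·A⁻²) · (kg⁻¹·m⁻²·s²·A²) · (s·A) · kg⁻¹ · s² = kg⁻¹·s·A.
Left is s·A; right is kg⁻¹·s·A — different.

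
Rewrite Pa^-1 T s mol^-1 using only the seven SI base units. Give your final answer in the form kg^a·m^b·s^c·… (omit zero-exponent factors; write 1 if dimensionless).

m·s·A⁻¹·mol⁻¹

Pa = N/m² (pressure = force per area),
    = kg·m⁻¹·s⁻².
So Pa⁻¹ = kg⁻¹·m·s².
T = Wb/m² (flux density = flux per area),
    = kg·s⁻²·A⁻¹.
Combining: Pa⁻¹·T·s·mol⁻¹ = (kg⁻¹·m·s²) · (kg·s⁻²·A⁻¹) · s · mol⁻¹ = m·s·A⁻¹·mol⁻¹.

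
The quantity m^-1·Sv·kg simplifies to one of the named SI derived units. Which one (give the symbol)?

N

Sv = m²·s⁻².
Combining: m⁻¹·Sv·kg = m⁻¹ · (m²·s⁻²) · kg = kg·m·s⁻².
kg·m·s⁻² is the base-SI form of the newton.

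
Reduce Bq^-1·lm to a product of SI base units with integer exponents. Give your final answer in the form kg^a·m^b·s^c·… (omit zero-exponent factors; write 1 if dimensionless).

Bq = 1/s = s⁻¹ (activity is decays per second).
So Bq⁻¹ = s.
lm = cd·sr = cd (luminous flux; sr is dimensionless).
Combining: Bq⁻¹·lm = s · cd = s·cd.

s·cd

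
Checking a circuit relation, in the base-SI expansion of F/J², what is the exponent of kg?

F = C/V (capacitance = charge per voltage),
    = A·s/(kg·m²·s⁻³·A⁻¹) (substituting C and V),
    = kg⁻¹·m⁻²·s⁴·A².
J = N·m (work = force × distance),
    = kg·m²·s⁻².
So J⁻² = kg⁻²·m⁻⁴·s⁴.
Combining: F·J⁻² = (kg⁻¹·m⁻²·s⁴·A²) · (kg⁻²·m⁻⁴·s⁴) = kg⁻³·m⁻⁶·s⁸·A².
The exponent of kg is -3.

-3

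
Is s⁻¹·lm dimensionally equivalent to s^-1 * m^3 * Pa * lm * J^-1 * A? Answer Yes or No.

Left side:
  lm = cd·sr = cd (luminous flux; sr is dimensionless).
  Combining: s⁻¹·lm = s⁻¹ · cd = s⁻¹·cd.
Right side:
  Pa = N/m² (pressure = force per area),
      = kg·m⁻¹·s⁻².
  lm = cd·sr = cd (luminous flux; sr is dimensionless).
  J = N·m (work = force × distance),
      = kg·m²·s⁻².
  So J⁻¹ = kg⁻¹·m⁻²·s².
  Combining: s⁻¹·m³·Pa·lm·J⁻¹·A = s⁻¹ · m³ · (kg·m⁻¹·s⁻²) · cd · (kg⁻¹·m⁻²·s²) · A = s⁻¹·A·cd.
Left is s⁻¹·cd; right is s⁻¹·A·cd — different.

No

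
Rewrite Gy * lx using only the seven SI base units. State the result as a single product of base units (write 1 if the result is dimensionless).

s⁻²·cd

Gy = J/kg (absorbed dose = energy per mass),
    = m²·s⁻².
lx = lm/m² (illuminance = luminous flux per area),
    = m⁻²·cd.
Combining: Gy·lx = (m²·s⁻²) · (m⁻²·cd) = s⁻²·cd.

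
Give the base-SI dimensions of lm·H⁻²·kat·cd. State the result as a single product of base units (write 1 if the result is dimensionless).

lm = cd·sr = cd (luminous flux; sr is dimensionless).
H = Wb/A (inductance = flux per current),
    = kg·m²·s⁻²·A⁻².
So H⁻² = kg⁻²·m⁻⁴·s⁴·A⁴.
kat = mol/s = s⁻¹·mol (catalytic activity).
Combining: lm·H⁻²·kat·cd = cd · (kg⁻²·m⁻⁴·s⁴·A⁴) · (s⁻¹·mol) · cd = kg⁻²·m⁻⁴·s³·A⁴·mol·cd².

kg⁻²·m⁻⁴·s³·A⁴·mol·cd²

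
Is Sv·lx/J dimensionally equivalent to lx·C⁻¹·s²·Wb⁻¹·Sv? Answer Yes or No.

No

Left side:
  Sv = J/kg (equivalent dose = energy per mass),
      = m²·s⁻².
  lx = lm/m² (illuminance = luminous flux per area),
      = m⁻²·cd.
  J = N·m (work = force × distance),
      = kg·m²·s⁻².
  So J⁻¹ = kg⁻¹·m⁻²·s².
  Combining: Sv·lx·J⁻¹ = (m²·s⁻²) · (m⁻²·cd) · (kg⁻¹·m⁻²·s²) = kg⁻¹·m⁻²·cd.
Right side:
  lx = lm/m² (illuminance = luminous flux per area),
      = m⁻²·cd.
  C = A·s = s·A (charge = current × time).
  So C⁻¹ = s⁻¹·A⁻¹.
  Wb = V·s (flux: a volt is a weber per second),
      = kg·m²·s⁻²·A⁻¹.
  So Wb⁻¹ = kg⁻¹·m⁻²·s²·A.
  Sv = J/kg (equivalent dose = energy per mass),
      = m²·s⁻².
  Combining: lx·C⁻¹·s²·Wb⁻¹·Sv = (m⁻²·cd) · (s⁻¹·A⁻¹) · s² · (kg⁻¹·m⁻²·s²·A) · (m²·s⁻²) = kg⁻¹·m⁻²·s·cd.
Left is kg⁻¹·m⁻²·cd; right is kg⁻¹·m⁻²·s·cd — different.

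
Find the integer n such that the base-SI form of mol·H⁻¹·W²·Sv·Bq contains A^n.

2

H = Wb/A (inductance = flux per current),
    = kg·m²·s⁻²·A⁻².
So H⁻¹ = kg⁻¹·m⁻²·s²·A².
W = J/s (power = energy per time),
    = kg·m²·s⁻³.
So W² = kg²·m⁴·s⁻⁶.
Sv = J/kg (equivalent dose = energy per mass),
    = m²·s⁻².
Bq = 1/s = s⁻¹ (activity is decays per second).
Combining: mol·H⁻¹·W²·Sv·Bq = mol · (kg⁻¹·m⁻²·s²·A²) · (kg²·m⁴·s⁻⁶) · (m²·s⁻²) · s⁻¹ = kg·m⁴·s⁻⁷·A²·mol.
The exponent of A is 2.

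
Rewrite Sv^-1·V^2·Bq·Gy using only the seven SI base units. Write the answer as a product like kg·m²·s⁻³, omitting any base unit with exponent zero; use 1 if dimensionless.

Sv = m²·s⁻².
So Sv⁻¹ = m⁻²·s².
V = kg·m²·s⁻³·A⁻¹.
So V² = kg²·m⁴·s⁻⁶·A⁻².
Bq = s⁻¹.
Gy = m²·s⁻².
Combining: Sv⁻¹·V²·Bq·Gy = (m⁻²·s²) · (kg²·m⁴·s⁻⁶·A⁻²) · s⁻¹ · (m²·s⁻²) = kg²·m⁴·s⁻⁷·A⁻².

kg²·m⁴·s⁻⁷·A⁻²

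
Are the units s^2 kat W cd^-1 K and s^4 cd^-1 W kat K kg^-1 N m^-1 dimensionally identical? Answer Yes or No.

Yes

Left side:
  kat = mol/s = s⁻¹·mol (catalytic activity).
  W = J/s (power = energy per time),
      = kg·m²·s⁻³.
  Combining: s²·kat·W·cd⁻¹·K = s² · (s⁻¹·mol) · (kg·m²·s⁻³) · cd⁻¹ · K = kg·m²·s⁻²·K·mol·cd⁻¹.
Right side:
  W = kg·m²·s⁻³.
  kat = s⁻¹·mol.
  N = kg·m·s⁻².
  Combining: s⁴·cd⁻¹·W·kat·K·kg⁻¹·N·m⁻¹ = s⁴ · cd⁻¹ · (kg·m²·s⁻³) · (s⁻¹·mol) · K · kg⁻¹ · (kg·m·s⁻²) · m⁻¹ = kg·m²·s⁻²·K·mol·cd⁻¹.
Both reduce to kg·m²·s⁻²·K·mol·cd⁻¹.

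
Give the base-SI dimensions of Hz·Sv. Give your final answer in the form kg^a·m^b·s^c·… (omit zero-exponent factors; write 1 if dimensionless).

Hz = s⁻¹.
Sv = m²·s⁻².
Combining: Hz·Sv = s⁻¹ · (m²·s⁻²) = m²·s⁻³.

m²·s⁻³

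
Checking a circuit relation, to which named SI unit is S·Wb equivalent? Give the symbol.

C

S = 1/Ω (conductance is reciprocal resistance),
    = kg⁻¹·m⁻²·s³·A².
Wb = V·s (flux: a volt is a weber per second),
    = kg·m²·s⁻²·A⁻¹.
Combining: S·Wb = (kg⁻¹·m⁻²·s³·A²) · (kg·m²·s⁻²·A⁻¹) = s·A.
s·A is the base-SI form of the coulomb.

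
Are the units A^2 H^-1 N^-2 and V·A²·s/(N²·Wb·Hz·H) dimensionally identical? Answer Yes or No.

Left side:
  H = Wb/A (inductance = flux per current),
      = kg·m²·s⁻²·A⁻².
  So H⁻¹ = kg⁻¹·m⁻²·s²·A².
  N = kg·m/s² = kg·m·s⁻² (force = mass × acceleration).
  So N⁻² = kg⁻²·m⁻²·s⁴.
  Combining: A²·H⁻¹·N⁻² = A² · (kg⁻¹·m⁻²·s²·A²) · (kg⁻²·m⁻²·s⁴) = kg⁻³·m⁻⁴·s⁶·A⁴.
Right side:
  V = W/A (potential = power per current),
      = kg·m²·s⁻³·A⁻¹.
  N = kg·m/s² = kg·m·s⁻² (force = mass × acceleration).
  So N⁻² = kg⁻²·m⁻²·s⁴.
  Wb = V·s (flux: a volt is a weber per second),
      = kg·m²·s⁻²·A⁻¹.
  So Wb⁻¹ = kg⁻¹·m⁻²·s²·A.
  Hz = 1/s = s⁻¹ (frequency is cycles per second).
  So Hz⁻¹ = s.
  H = Wb/A (inductance = flux per current),
      = kg·m²·s⁻²·A⁻².
  So H⁻¹ = kg⁻¹·m⁻²·s²·A².
  Combining: V·N⁻²·Wb⁻¹·Hz⁻¹·A²·H⁻¹·s = (kg·m²·s⁻³·A⁻¹) · (kg⁻²·m⁻²·s⁴) · (kg⁻¹·m⁻²·s²·A) · s · A² · (kg⁻¹·m⁻²·s²·A²) · s = kg⁻³·m⁻⁴·s⁷·A⁴.
Left is kg⁻³·m⁻⁴·s⁶·A⁴; right is kg⁻³·m⁻⁴·s⁷·A⁴ — different.

No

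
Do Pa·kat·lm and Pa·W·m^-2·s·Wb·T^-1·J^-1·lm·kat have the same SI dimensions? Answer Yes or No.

Left side:
  Pa = N/m² (pressure = force per area),
      = kg·m⁻¹·s⁻².
  kat = mol/s = s⁻¹·mol (catalytic activity).
  lm = cd·sr = cd (luminous flux; sr is dimensionless).
  Combining: Pa·kat·lm = (kg·m⁻¹·s⁻²) · (s⁻¹·mol) · cd = kg·m⁻¹·s⁻³·mol·cd.
Right side:
  Pa = N/m² (pressure = force per area),
      = kg·m⁻¹·s⁻².
  W = J/s (power = energy per time),
      = kg·m²·s⁻³.
  Wb = V·s (flux: a volt is a weber per second),
      = kg·m²·s⁻²·A⁻¹.
  T = Wb/m² (flux density = flux per area),
      = kg·s⁻²·A⁻¹.
  So T⁻¹ = kg⁻¹·s²·A.
  J = N·m (work = force × distance),
      = kg·m²·s⁻².
  So J⁻¹ = kg⁻¹·m⁻²·s².
  lm = cd·sr = cd (luminous flux; sr is dimensionless).
  kat = mol/s = s⁻¹·mol (catalytic activity).
  Combining: Pa·W·m⁻²·s·Wb·T⁻¹·J⁻¹·lm·kat = (kg·m⁻¹·s⁻²) · (kg·m²·s⁻³) · m⁻² · s · (kg·m²·s⁻²·A⁻¹) · (kg⁻¹·s²·A) · (kg⁻¹·m⁻²·s²) · cd · (s⁻¹·mol) = kg·m⁻¹·s⁻³·mol·cd.
Both reduce to kg·m⁻¹·s⁻³·mol·cd.

Yes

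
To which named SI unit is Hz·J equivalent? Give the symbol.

W

Hz = s⁻¹.
J = kg·m²·s⁻².
Combining: Hz·J = s⁻¹ · (kg·m²·s⁻²) = kg·m²·s⁻³.
kg·m²·s⁻³ is the base-SI form of the watt.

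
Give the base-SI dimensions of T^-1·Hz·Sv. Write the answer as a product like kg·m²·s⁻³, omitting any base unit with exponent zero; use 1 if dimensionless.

kg⁻¹·m²·s⁻¹·A

T = Wb/m² (flux density = flux per area),
    = kg·s⁻²·A⁻¹.
So T⁻¹ = kg⁻¹·s²·A.
Hz = 1/s = s⁻¹ (frequency is cycles per second).
Sv = J/kg (equivalent dose = energy per mass),
    = m²·s⁻².
Combining: T⁻¹·Hz·Sv = (kg⁻¹·s²·A) · s⁻¹ · (m²·s⁻²) = kg⁻¹·m²·s⁻¹·A.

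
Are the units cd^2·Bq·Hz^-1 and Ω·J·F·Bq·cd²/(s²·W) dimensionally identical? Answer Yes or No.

No

Left side:
  Bq = 1/s = s⁻¹ (activity is decays per second).
  Hz = 1/s = s⁻¹ (frequency is cycles per second).
  So Hz⁻¹ = s.
  Combining: cd²·Bq·Hz⁻¹ = cd² · s⁻¹ · s = cd².
Right side:
  Ω = kg·m²·s⁻³·A⁻².
  J = kg·m²·s⁻².
  F = kg⁻¹·m⁻²·s⁴·A².
  Bq = s⁻¹.
  W = kg·m²·s⁻³.
  So W⁻¹ = kg⁻¹·m⁻²·s³.
  Combining: Ω·J·F·s⁻²·Bq·W⁻¹·cd² = (kg·m²·s⁻³·A⁻²) · (kg·m²·s⁻²) · (kg⁻¹·m⁻²·s⁴·A²) · s⁻² · s⁻¹ · (kg⁻¹·m⁻²·s³) · cd² = s⁻¹·cd².
Left is cd²; right is s⁻¹·cd² — different.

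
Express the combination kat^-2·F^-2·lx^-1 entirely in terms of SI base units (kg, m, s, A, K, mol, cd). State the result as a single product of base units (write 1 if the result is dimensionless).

kg²·m⁶·s⁻⁶·A⁻⁴·mol⁻²·cd⁻¹

kat = mol/s = s⁻¹·mol (catalytic activity).
So kat⁻² = s²·mol⁻².
F = C/V (capacitance = charge per voltage),
    = A·s/(kg·m²·s⁻³·A⁻¹) (substituting C and V),
    = kg⁻¹·m⁻²·s⁴·A².
So F⁻² = kg²·m⁴·s⁻⁸·A⁻⁴.
lx = lm/m² (illuminance = luminous flux per area),
    = m⁻²·cd.
So lx⁻¹ = m²·cd⁻¹.
Combining: kat⁻²·F⁻²·lx⁻¹ = (s²·mol⁻²) · (kg²·m⁴·s⁻⁸·A⁻⁴) · (m²·cd⁻¹) = kg²·m⁶·s⁻⁶·A⁻⁴·mol⁻²·cd⁻¹.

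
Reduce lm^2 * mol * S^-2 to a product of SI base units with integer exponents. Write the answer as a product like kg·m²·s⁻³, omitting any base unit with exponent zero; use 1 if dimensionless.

lm = cd.
So lm² = cd².
S = kg⁻¹·m⁻²·s³·A².
So S⁻² = kg²·m⁴·s⁻⁶·A⁻⁴.
Combining: lm²·mol·S⁻² = cd² · mol · (kg²·m⁴·s⁻⁶·A⁻⁴) = kg²·m⁴·s⁻⁶·A⁻⁴·mol·cd².

kg²·m⁴·s⁻⁶·A⁻⁴·mol·cd²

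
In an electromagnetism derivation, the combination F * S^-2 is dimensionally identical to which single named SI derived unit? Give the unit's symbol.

F = C/V (capacitance = charge per voltage),
    = A·s/(kg·m²·s⁻³·A⁻¹) (substituting C and V),
    = kg⁻¹·m⁻²·s⁴·A².
S = 1/Ω (conductance is reciprocal resistance),
    = kg⁻¹·m⁻²·s³·A².
So S⁻² = kg²·m⁴·s⁻⁶·A⁻⁴.
Combining: F·S⁻² = (kg⁻¹·m⁻²·s⁴·A²) · (kg²·m⁴·s⁻⁶·A⁻⁴) = kg·m²·s⁻²·A⁻².
kg·m²·s⁻²·A⁻² is the base-SI form of the henry.

H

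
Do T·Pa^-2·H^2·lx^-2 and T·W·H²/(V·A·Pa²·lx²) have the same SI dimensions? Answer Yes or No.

Yes

Left side:
  T = Wb/m² (flux density = flux per area),
      = kg·s⁻²·A⁻¹.
  Pa = N/m² (pressure = force per area),
      = kg·m⁻¹·s⁻².
  So Pa⁻² = kg⁻²·m²·s⁴.
  H = Wb/A (inductance = flux per current),
      = kg·m²·s⁻²·A⁻².
  So H² = kg²·m⁴·s⁻⁴·A⁻⁴.
  lx = lm/m² (illuminance = luminous flux per area),
      = m⁻²·cd.
  So lx⁻² = m⁴·cd⁻².
  Combining: T·Pa⁻²·H²·lx⁻² = (kg·s⁻²·A⁻¹) · (kg⁻²·m²·s⁴) · (kg²·m⁴·s⁻⁴·A⁻⁴) · (m⁴·cd⁻²) = kg·m¹⁰·s⁻²·A⁻⁵·cd⁻².
Right side:
  T = Wb/m² (flux density = flux per area),
      = kg·s⁻²·A⁻¹.
  V = W/A (potential = power per current),
      = kg·m²·s⁻³·A⁻¹.
  So V⁻¹ = kg⁻¹·m⁻²·s³·A.
  W = J/s (power = energy per time),
      = kg·m²·s⁻³.
  Pa = N/m² (pressure = force per area),
      = kg·m⁻¹·s⁻².
  So Pa⁻² = kg⁻²·m²·s⁴.
  lx = lm/m² (illuminance = luminous flux per area),
      = m⁻²·cd.
  So lx⁻² = m⁴·cd⁻².
  H = Wb/A (inductance = flux per current),
      = kg·m²·s⁻²·A⁻².
  So H² = kg²·m⁴·s⁻⁴·A⁻⁴.
  Combining: T·V⁻¹·A⁻¹·W·Pa⁻²·lx⁻²·H² = (kg·s⁻²·A⁻¹) · (kg⁻¹·m⁻²·s³·A) · A⁻¹ · (kg·m²·s⁻³) · (kg⁻²·m²·s⁴) · (m⁴·cd⁻²) · (kg²·m⁴·s⁻⁴·A⁻⁴) = kg·m¹⁰·s⁻²·A⁻⁵·cd⁻².
Both reduce to kg·m¹⁰·s⁻²·A⁻⁵·cd⁻².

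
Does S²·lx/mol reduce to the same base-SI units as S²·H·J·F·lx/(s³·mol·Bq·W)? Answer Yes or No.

No

Left side:
  S = 1/Ω (conductance is reciprocal resistance),
      = kg⁻¹·m⁻²·s³·A².
  So S² = kg⁻²·m⁻⁴·s⁶·A⁴.
  lx = lm/m² (illuminance = luminous flux per area),
      = m⁻²·cd.
  Combining: S²·lx·mol⁻¹ = (kg⁻²·m⁻⁴·s⁶·A⁴) · (m⁻²·cd) · mol⁻¹ = kg⁻²·m⁻⁶·s⁶·A⁴·mol⁻¹·cd.
Right side:
  S = 1/Ω (conductance is reciprocal resistance),
      = kg⁻¹·m⁻²·s³·A².
  So S² = kg⁻²·m⁻⁴·s⁶·A⁴.
  H = Wb/A (inductance = flux per current),
      = kg·m²·s⁻²·A⁻².
  J = N·m (work = force × distance),
      = kg·m²·s⁻².
  Bq = 1/s = s⁻¹ (activity is decays per second).
  So Bq⁻¹ = s.
  W = J/s (power = energy per time),
      = kg·m²·s⁻³.
  So W⁻¹ = kg⁻¹·m⁻²·s³.
  F = C/V (capacitance = charge per voltage),
      = A·s/(kg·m²·s⁻³·A⁻¹) (substituting C and V),
      = kg⁻¹·m⁻²·s⁴·A².
  lx = lm/m² (illuminance = luminous flux per area),
      = m⁻²·cd.
  Combining: s⁻³·mol⁻¹·S²·H·J·Bq⁻¹·W⁻¹·F·lx = s⁻³ · mol⁻¹ · (kg⁻²·m⁻⁴·s⁶·A⁴) · (kg·m²·s⁻²·A⁻²) · (kg·m²·s⁻²) · s · (kg⁻¹·m⁻²·s³) · (kg⁻¹·m⁻²·s⁴·A²) · (m⁻²·cd) = kg⁻²·m⁻⁶·s⁷·A⁴·mol⁻¹·cd.
Left is kg⁻²·m⁻⁶·s⁶·A⁴·mol⁻¹·cd; right is kg⁻²·m⁻⁶·s⁷·A⁴·mol⁻¹·cd — different.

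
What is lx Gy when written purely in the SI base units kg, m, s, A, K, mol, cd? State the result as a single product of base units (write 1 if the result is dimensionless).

s⁻²·cd

lx = m⁻²·cd.
Gy = m²·s⁻².
Combining: lx·Gy = (m⁻²·cd) · (m²·s⁻²) = s⁻²·cd.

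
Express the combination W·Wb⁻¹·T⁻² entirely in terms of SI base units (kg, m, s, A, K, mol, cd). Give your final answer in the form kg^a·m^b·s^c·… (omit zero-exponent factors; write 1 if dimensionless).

W = J/s (power = energy per time),
    = kg·m²·s⁻³.
Wb = V·s (flux: a volt is a weber per second),
    = kg·m²·s⁻²·A⁻¹.
So Wb⁻¹ = kg⁻¹·m⁻²·s²·A.
T = Wb/m² (flux density = flux per area),
    = kg·s⁻²·A⁻¹.
So T⁻² = kg⁻²·s⁴·A².
Combining: W·Wb⁻¹·T⁻² = (kg·m²·s⁻³) · (kg⁻¹·m⁻²·s²·A) · (kg⁻²·s⁴·A²) = kg⁻²·s³·A³.

kg⁻²·s³·A³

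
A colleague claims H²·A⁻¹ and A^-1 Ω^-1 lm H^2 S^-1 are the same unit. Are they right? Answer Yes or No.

No

Left side:
  H = Wb/A (inductance = flux per current),
      = kg·m²·s⁻²·A⁻².
  So H² = kg²·m⁴·s⁻⁴·A⁻⁴.
  Combining: H²·A⁻¹ = (kg²·m⁴·s⁻⁴·A⁻⁴) · A⁻¹ = kg²·m⁴·s⁻⁴·A⁻⁵.
Right side:
  Ω = V/A (resistance = voltage per current),
      = kg·m²·s⁻³·A⁻².
  So Ω⁻¹ = kg⁻¹·m⁻²·s³·A².
  lm = cd·sr = cd (luminous flux; sr is dimensionless).
  H = Wb/A (inductance = flux per current),
      = kg·m²·s⁻²·A⁻².
  So H² = kg²·m⁴·s⁻⁴·A⁻⁴.
  S = 1/Ω (conductance is reciprocal resistance),
      = kg⁻¹·m⁻²·s³·A².
  So S⁻¹ = kg·m²·s⁻³·A⁻².
  Combining: A⁻¹·Ω⁻¹·lm·H²·S⁻¹ = A⁻¹ · (kg⁻¹·m⁻²·s³·A²) · cd · (kg²·m⁴·s⁻⁴·A⁻⁴) · (kg·m²·s⁻³·A⁻²) = kg²·m⁴·s⁻⁴·A⁻⁵·cd.
Left is kg²·m⁴·s⁻⁴·A⁻⁵; right is kg²·m⁴·s⁻⁴·A⁻⁵·cd — different.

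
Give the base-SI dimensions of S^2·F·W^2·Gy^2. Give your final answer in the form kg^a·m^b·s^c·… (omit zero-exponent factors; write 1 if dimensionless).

S = 1/Ω (conductance is reciprocal resistance),
    = kg⁻¹·m⁻²·s³·A².
So S² = kg⁻²·m⁻⁴·s⁶·A⁴.
F = C/V (capacitance = charge per voltage),
    = A·s/(kg·m²·s⁻³·A⁻¹) (substituting C and V),
    = kg⁻¹·m⁻²·s⁴·A².
W = J/s (power = energy per time),
    = kg·m²·s⁻³.
So W² = kg²·m⁴·s⁻⁶.
Gy = J/kg (absorbed dose = energy per mass),
    = m²·s⁻².
So Gy² = m⁴·s⁻⁴.
Combining: S²·F·W²·Gy² = (kg⁻²·m⁻⁴·s⁶·A⁴) · (kg⁻¹·m⁻²·s⁴·A²) · (kg²·m⁴·s⁻⁶) · (m⁴·s⁻⁴) = kg⁻¹·m²·A⁶.

kg⁻¹·m²·A⁶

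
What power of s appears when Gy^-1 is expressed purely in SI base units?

2

Gy = m²·s⁻².
So Gy⁻¹ = m⁻²·s².
The exponent of s is 2.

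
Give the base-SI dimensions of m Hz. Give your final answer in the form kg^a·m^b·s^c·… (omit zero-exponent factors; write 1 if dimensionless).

Hz = 1/s = s⁻¹ (frequency is cycles per second).
Combining: m·Hz = m · s⁻¹ = m·s⁻¹.

m·s⁻¹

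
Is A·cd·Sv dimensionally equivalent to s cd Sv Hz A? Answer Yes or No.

Yes

Left side:
  Sv = m²·s⁻².
  Combining: A·cd·Sv = A · cd · (m²·s⁻²) = m²·s⁻²·A·cd.
Right side:
  Sv = m²·s⁻².
  Hz = s⁻¹.
  Combining: s·cd·Sv·Hz·A = s · cd · (m²·s⁻²) · s⁻¹ · A = m²·s⁻²·A·cd.
Both reduce to m²·s⁻²·A·cd.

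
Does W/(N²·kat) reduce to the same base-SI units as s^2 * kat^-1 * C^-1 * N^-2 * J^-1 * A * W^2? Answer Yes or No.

Left side:
  N = kg·m·s⁻².
  So N⁻² = kg⁻²·m⁻²·s⁴.
  W = kg·m²·s⁻³.
  kat = s⁻¹·mol.
  So kat⁻¹ = s·mol⁻¹.
  Combining: N⁻²·W·kat⁻¹ = (kg⁻²·m⁻²·s⁴) · (kg·m²·s⁻³) · (s·mol⁻¹) = kg⁻¹·s²·mol⁻¹.
Right side:
  kat = mol/s = s⁻¹·mol (catalytic activity).
  So kat⁻¹ = s·mol⁻¹.
  C = A·s = s·A (charge = current × time).
  So C⁻¹ = s⁻¹·A⁻¹.
  N = kg·m/s² = kg·m·s⁻² (force = mass × acceleration).
  So N⁻² = kg⁻²·m⁻²·s⁴.
  J = N·m (work = force × distance),
      = kg·m²·s⁻².
  So J⁻¹ = kg⁻¹·m⁻²·s².
  W = J/s (power = energy per time),
      = kg·m²·s⁻³.
  So W² = kg²·m⁴·s⁻⁶.
  Combining: s²·kat⁻¹·C⁻¹·N⁻²·J⁻¹·A·W² = s² · (s·mol⁻¹) · (s⁻¹·A⁻¹) · (kg⁻²·m⁻²·s⁴) · (kg⁻¹·m⁻²·s²) · A · (kg²·m⁴·s⁻⁶) = kg⁻¹·s²·mol⁻¹.
Both reduce to kg⁻¹·s²·mol⁻¹.

Yes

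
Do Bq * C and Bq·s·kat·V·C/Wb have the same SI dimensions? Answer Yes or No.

Left side:
  Bq = 1/s = s⁻¹ (activity is decays per second).
  C = A·s = s·A (charge = current × time).
  Combining: Bq·C = s⁻¹ · (s·A) = A.
Right side:
  Bq = s⁻¹.
  Wb = kg·m²·s⁻²·A⁻¹.
  So Wb⁻¹ = kg⁻¹·m⁻²·s²·A.
  kat = s⁻¹·mol.
  V = kg·m²·s⁻³·A⁻¹.
  C = s·A.
  Combining: Bq·Wb⁻¹·s·kat·V·C = s⁻¹ · (kg⁻¹·m⁻²·s²·A) · s · (s⁻¹·mol) · (kg·m²·s⁻³·A⁻¹) · (s·A) = s⁻¹·A·mol.
Left is A; right is s⁻¹·A·mol — different.

No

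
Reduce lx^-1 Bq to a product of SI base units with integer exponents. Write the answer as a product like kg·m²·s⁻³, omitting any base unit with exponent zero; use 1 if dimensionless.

lx = m⁻²·cd.
So lx⁻¹ = m²·cd⁻¹.
Bq = s⁻¹.
Combining: lx⁻¹·Bq = (m²·cd⁻¹) · s⁻¹ = m²·s⁻¹·cd⁻¹.

m²·s⁻¹·cd⁻¹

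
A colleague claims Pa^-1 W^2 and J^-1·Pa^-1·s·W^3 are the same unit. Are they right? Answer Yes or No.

Left side:
  Pa = kg·m⁻¹·s⁻².
  So Pa⁻¹ = kg⁻¹·m·s².
  W = kg·m²·s⁻³.
  So W² = kg²·m⁴·s⁻⁶.
  Combining: Pa⁻¹·W² = (kg⁻¹·m·s²) · (kg²·m⁴·s⁻⁶) = kg·m⁵·s⁻⁴.
Right side:
  J = N·m (work = force × distance),
      = kg·m²·s⁻².
  So J⁻¹ = kg⁻¹·m⁻²·s².
  Pa = N/m² (pressure = force per area),
      = kg·m⁻¹·s⁻².
  So Pa⁻¹ = kg⁻¹·m·s².
  W = J/s (power = energy per time),
      = kg·m²·s⁻³.
  So W³ = kg³·m⁶·s⁻⁹.
  Combining: J⁻¹·Pa⁻¹·s·W³ = (kg⁻¹·m⁻²·s²) · (kg⁻¹·m·s²) · s · (kg³·m⁶·s⁻⁹) = kg·m⁵·s⁻⁴.
Both reduce to kg·m⁵·s⁻⁴.

Yes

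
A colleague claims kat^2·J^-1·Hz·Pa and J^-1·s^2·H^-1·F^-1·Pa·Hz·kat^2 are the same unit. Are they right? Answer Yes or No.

Yes

Left side:
  kat = mol/s = s⁻¹·mol (catalytic activity).
  So kat² = s⁻²·mol².
  J = N·m (work = force × distance),
      = kg·m²·s⁻².
  So J⁻¹ = kg⁻¹·m⁻²·s².
  Hz = 1/s = s⁻¹ (frequency is cycles per second).
  Pa = N/m² (pressure = force per area),
      = kg·m⁻¹·s⁻².
  Combining: kat²·J⁻¹·Hz·Pa = (s⁻²·mol²) · (kg⁻¹·m⁻²·s²) · s⁻¹ · (kg·m⁻¹·s⁻²) = m⁻³·s⁻³·mol².
Right side:
  J = kg·m²·s⁻².
  So J⁻¹ = kg⁻¹·m⁻²·s².
  H = kg·m²·s⁻²·A⁻².
  So H⁻¹ = kg⁻¹·m⁻²·s²·A².
  F = kg⁻¹·m⁻²·s⁴·A².
  So F⁻¹ = kg·m²·s⁻⁴·A⁻².
  Pa = kg·m⁻¹·s⁻².
  Hz = s⁻¹.
  kat = s⁻¹·mol.
  So kat² = s⁻²·mol².
  Combining: J⁻¹·s²·H⁻¹·F⁻¹·Pa·Hz·kat² = (kg⁻¹·m⁻²·s²) · s² · (kg⁻¹·m⁻²·s²·A²) · (kg·m²·s⁻⁴·A⁻²) · (kg·m⁻¹·s⁻²) · s⁻¹ · (s⁻²·mol²) = m⁻³·s⁻³·mol².
Both reduce to m⁻³·s⁻³·mol².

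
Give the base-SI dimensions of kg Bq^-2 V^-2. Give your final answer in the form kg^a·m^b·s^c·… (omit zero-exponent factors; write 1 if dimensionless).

kg⁻¹·m⁻⁴·s⁸·A²

Bq = 1/s = s⁻¹ (activity is decays per second).
So Bq⁻² = s².
V = W/A (potential = power per current),
    = kg·m²·s⁻³·A⁻¹.
So V⁻² = kg⁻²·m⁻⁴·s⁶·A².
Combining: kg·Bq⁻²·V⁻² = kg · s² · (kg⁻²·m⁻⁴·s⁶·A²) = kg⁻¹·m⁻⁴·s⁸·A².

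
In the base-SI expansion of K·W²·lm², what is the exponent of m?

W = J/s (power = energy per time),
    = kg·m²·s⁻³.
So W² = kg²·m⁴·s⁻⁶.
lm = cd·sr = cd (luminous flux; sr is dimensionless).
So lm² = cd².
Combining: K·W²·lm² = K · (kg²·m⁴·s⁻⁶) · cd² = kg²·m⁴·s⁻⁶·K·cd².
The exponent of m is 4.

4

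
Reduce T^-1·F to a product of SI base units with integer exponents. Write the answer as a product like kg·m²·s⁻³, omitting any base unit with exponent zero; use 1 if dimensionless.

kg⁻²·m⁻²·s⁶·A³

T = Wb/m² (flux density = flux per area),
    = kg·s⁻²·A⁻¹.
So T⁻¹ = kg⁻¹·s²·A.
F = C/V (capacitance = charge per voltage),
    = A·s/(kg·m²·s⁻³·A⁻¹) (substituting C and V),
    = kg⁻¹·m⁻²·s⁴·A².
Combining: T⁻¹·F = (kg⁻¹·s²·A) · (kg⁻¹·m⁻²·s⁴·A²) = kg⁻²·m⁻²·s⁶·A³.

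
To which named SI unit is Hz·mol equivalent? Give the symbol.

Hz = 1/s = s⁻¹ (frequency is cycles per second).
Combining: Hz·mol = s⁻¹ · mol = s⁻¹·mol.
s⁻¹·mol is the base-SI form of the katal.

kat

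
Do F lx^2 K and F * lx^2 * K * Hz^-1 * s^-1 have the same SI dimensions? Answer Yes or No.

Yes

Left side:
  F = kg⁻¹·m⁻²·s⁴·A².
  lx = m⁻²·cd.
  So lx² = m⁻⁴·cd².
  Combining: F·lx²·K = (kg⁻¹·m⁻²·s⁴·A²) · (m⁻⁴·cd²) · K = kg⁻¹·m⁻⁶·s⁴·A²·K·cd².
Right side:
  F = C/V (capacitance = charge per voltage),
      = A·s/(kg·m²·s⁻³·A⁻¹) (substituting C and V),
      = kg⁻¹·m⁻²·s⁴·A².
  lx = lm/m² (illuminance = luminous flux per area),
      = m⁻²·cd.
  So lx² = m⁻⁴·cd².
  Hz = 1/s = s⁻¹ (frequency is cycles per second).
  So Hz⁻¹ = s.
  Combining: F·lx²·K·Hz⁻¹·s⁻¹ = (kg⁻¹·m⁻²·s⁴·A²) · (m⁻⁴·cd²) · K · s · s⁻¹ = kg⁻¹·m⁻⁶·s⁴·A²·K·cd².
Both reduce to kg⁻¹·m⁻⁶·s⁴·A²·K·cd².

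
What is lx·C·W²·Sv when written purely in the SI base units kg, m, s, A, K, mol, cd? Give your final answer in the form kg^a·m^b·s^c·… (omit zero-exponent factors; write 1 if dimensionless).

kg²·m⁴·s⁻⁷·A·cd

lx = m⁻²·cd.
C = s·A.
W = kg·m²·s⁻³.
So W² = kg²·m⁴·s⁻⁶.
Sv = m²·s⁻².
Combining: lx·C·W²·Sv = (m⁻²·cd) · (s·A) · (kg²·m⁴·s⁻⁶) · (m²·s⁻²) = kg²·m⁴·s⁻⁷·A·cd.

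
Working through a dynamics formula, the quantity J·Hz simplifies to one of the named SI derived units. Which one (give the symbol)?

W

J = N·m (work = force × distance),
    = kg·m²·s⁻².
Hz = 1/s = s⁻¹ (frequency is cycles per second).
Combining: J·Hz = (kg·m²·s⁻²) · s⁻¹ = kg·m²·s⁻³.
kg·m²·s⁻³ is the base-SI form of the watt.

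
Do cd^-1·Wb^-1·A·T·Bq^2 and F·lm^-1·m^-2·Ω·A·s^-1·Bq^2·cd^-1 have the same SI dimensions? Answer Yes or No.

No

Left side:
  Wb = kg·m²·s⁻²·A⁻¹.
  So Wb⁻¹ = kg⁻¹·m⁻²·s²·A.
  T = kg·s⁻²·A⁻¹.
  Bq = s⁻¹.
  So Bq² = s⁻².
  Combining: cd⁻¹·Wb⁻¹·A·T·Bq² = cd⁻¹ · (kg⁻¹·m⁻²·s²·A) · A · (kg·s⁻²·A⁻¹) · s⁻² = m⁻²·s⁻²·A·cd⁻¹.
Right side:
  F = C/V (capacitance = charge per voltage),
      = A·s/(kg·m²·s⁻³·A⁻¹) (substituting C and V),
      = kg⁻¹·m⁻²·s⁴·A².
  lm = cd·sr = cd (luminous flux; sr is dimensionless).
  So lm⁻¹ = cd⁻¹.
  Ω = V/A (resistance = voltage per current),
      = kg·m²·s⁻³·A⁻².
  Bq = 1/s = s⁻¹ (activity is decays per second).
  So Bq² = s⁻².
  Combining: F·lm⁻¹·m⁻²·Ω·A·s⁻¹·Bq²·cd⁻¹ = (kg⁻¹·m⁻²·s⁴·A²) · cd⁻¹ · m⁻² · (kg·m²·s⁻³·A⁻²) · A · s⁻¹ · s⁻² · cd⁻¹ = m⁻²·s⁻²·A·cd⁻².
Left is m⁻²·s⁻²·A·cd⁻¹; right is m⁻²·s⁻²·A·cd⁻² — different.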